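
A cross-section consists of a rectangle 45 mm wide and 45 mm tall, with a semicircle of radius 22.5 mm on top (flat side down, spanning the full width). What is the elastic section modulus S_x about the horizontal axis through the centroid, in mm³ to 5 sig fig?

Break the section into simple shapes (no overlaps), measuring from the bottom-left corner of the bounding box.
Rectangular body: 45 × 45, A = 2 025 mm², y = 22.5 mm, Ī = 341718.8 mm⁴.
Semicircular cap: semicircle r = 22.5, A = 795.2156 mm², y = 54.5493 mm, Ī = 28129.51 mm⁴.
Centroid: ȳ = ΣA·y / ΣA = 31.53693 mm.
Transfer each piece to the horizontal axis through the centroid using Ī + A·d² with d = y − 31.53693:
  rectangular body: d = -9.036934 mm → contributes +507092.7 mm⁴
  semicircular cap: d = 23.01236 mm → contributes +449250.9 mm⁴
Total I = 956343.7 mm⁴.
Extreme fibre distance c = 35.96307 mm; S = I/c = 26592.38 mm³.

S_x ≈ 2.6592 × 10⁴ mm³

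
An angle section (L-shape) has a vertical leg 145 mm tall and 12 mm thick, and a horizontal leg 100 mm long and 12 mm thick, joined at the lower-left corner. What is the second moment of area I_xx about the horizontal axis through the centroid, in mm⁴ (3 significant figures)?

Split into non-overlapping primitives; take the origin at the lower-left of the bounding box.
Vertical leg: 12 × 145, A = 1 740 mm², y = 72.5 mm, Ī = 3 048 625 mm⁴.
Horizontal leg (remainder): 88 × 12, A = 1 056 mm², y = 6 mm, Ī = 12 672 mm⁴.
Centroid: ȳ = ΣA·y / ΣA = 47.384 mm.
Transfer each piece to the horizontal axis through the centroid using Ī + A·d² with d = y − 47.384:
  vertical leg: d = 25.116 mm → contributes +4 146 230 mm⁴
  horizontal leg (remainder): d = -41.384 mm → contributes +1 821 226 mm⁴
Total I = 5 967 455 mm⁴.

I_xx ≈ 5.97 × 10⁶ mm⁴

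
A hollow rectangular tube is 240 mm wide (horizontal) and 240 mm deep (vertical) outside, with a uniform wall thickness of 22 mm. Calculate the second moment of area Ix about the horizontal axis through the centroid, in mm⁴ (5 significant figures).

Split into non-overlapping primitives; take the origin at the lower-left of the bounding box.
Outer rectangle: 240 × 240, A = 57 600 mm², y = 120 mm, Ī = 276 480 000 mm⁴.
Inner void (subtracted): 196 × 196, A = 38 416 mm², y = 120 mm, Ī = 122 982 421 mm⁴.
By symmetry the centroid is at mid-height, ȳ = 120 mm.
All pieces are centred on the horizontal axis through the centroid, so I = ΣĪ (holes subtracted) = 153 497 579 mm⁴.

Ix ≈ 1.5350 × 10⁸ mm⁴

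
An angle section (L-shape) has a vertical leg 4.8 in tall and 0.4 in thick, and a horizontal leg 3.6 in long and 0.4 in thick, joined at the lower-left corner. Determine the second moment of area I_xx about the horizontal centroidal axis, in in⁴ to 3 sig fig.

I_xx ≈ 7.42 in⁴

Treat the section as a set of non-overlapping primitives; coordinates are from the bounding-box lower-left.
Vertical leg: 0.4 × 4.8, A = 1.92 in², y = 2.4 in, Ī = 3.6864 in⁴.
Horizontal leg (remainder): 3.2 × 0.4, A = 1.28 in², y = 0.2 in, Ī = 0.017067 in⁴.
Centroid: ȳ = ΣA·y / ΣA = 1.52 in.
Transfer each piece to the horizontal centroidal axis using Ī + A·d² with d = y − 1.52:
  vertical leg: d = 0.88 in → contributes +5.1732 in⁴
  horizontal leg (remainder): d = -1.32 in → contributes +2.2473 in⁴
Total I = 7.4206 in⁴.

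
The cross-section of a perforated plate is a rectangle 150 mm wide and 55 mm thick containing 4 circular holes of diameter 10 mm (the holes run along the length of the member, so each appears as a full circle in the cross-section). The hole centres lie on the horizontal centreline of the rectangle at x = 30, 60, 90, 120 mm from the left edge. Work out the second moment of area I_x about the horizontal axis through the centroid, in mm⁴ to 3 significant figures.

Break the section into simple shapes (no overlaps), measuring from the bottom-left corner of the bounding box.
Plate: 150 × 55, A = 8 250 mm², y = 27.5 mm, Ī = 2 079 688 mm⁴.
Hole 1 (subtracted): ⌀10, A = 78.54 mm², y = 27.5 mm, Ī = 490.87 mm⁴.
Hole 2 (subtracted): ⌀10, A = 78.54 mm², y = 27.5 mm, Ī = 490.87 mm⁴.
Hole 3 (subtracted): ⌀10, A = 78.54 mm², y = 27.5 mm, Ī = 490.87 mm⁴.
Hole 4 (subtracted): ⌀10, A = 78.54 mm², y = 27.5 mm, Ī = 490.87 mm⁴.
By symmetry the centroid is at mid-height, ȳ = 27.5 mm.
All pieces are centred on the horizontal axis through the centroid, so I = ΣĪ (holes subtracted) = 2 077 724 mm⁴.

I_x ≈ 2.08 × 10⁶ mm⁴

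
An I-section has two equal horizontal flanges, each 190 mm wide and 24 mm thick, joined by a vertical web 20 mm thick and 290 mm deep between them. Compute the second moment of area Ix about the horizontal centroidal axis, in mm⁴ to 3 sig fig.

Ix ≈ 2.66 × 10⁸ mm⁴

Break the section into simple shapes (no overlaps), measuring from the bottom-left corner of the bounding box.
Bottom flange: 190 × 24, A = 4 560 mm², y = 12 mm, Ī = 218 880 mm⁴.
Web: 20 × 290, A = 5 800 mm², y = 169 mm, Ī = 40 648 333 mm⁴.
Top flange: 190 × 24, A = 4 560 mm², y = 326 mm, Ī = 218 880 mm⁴.
By symmetry the centroid is at mid-height, ȳ = 169 mm.
Transfer each piece to the horizontal centroidal axis using Ī + A·d² with d = y − 169:
  bottom flange: d = -157 mm → contributes +112 618 320 mm⁴
  web: d = 0 mm → contributes +40 648 333 mm⁴
  top flange: d = 157 mm → contributes +112 618 320 mm⁴
Total I = 265 884 973 mm⁴.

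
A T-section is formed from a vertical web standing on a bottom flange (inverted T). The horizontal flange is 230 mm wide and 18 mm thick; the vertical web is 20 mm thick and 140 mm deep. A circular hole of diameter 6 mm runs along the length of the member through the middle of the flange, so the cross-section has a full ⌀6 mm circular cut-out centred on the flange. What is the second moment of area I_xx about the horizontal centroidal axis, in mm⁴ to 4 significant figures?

Split into non-overlapping primitives; take the origin at the lower-left of the bounding box.
Flange: 230 × 18, A = 4 140 mm², y = 9 mm, Ī = 111 780 mm⁴.
Web: 20 × 140, A = 2 800 mm², y = 88 mm, Ī = 4 573 333 mm⁴.
Hole (subtracted): ⌀6, A = 28.2743 mm², y = 9 mm, Ī = 63.6173 mm⁴.
Centroid: ȳ = ΣA·y / ΣA = 41.0036 mm.
Transfer each piece to the horizontal centroidal axis using Ī + A·d² with d = y − 41.0036:
  flange: d = -32.0036 mm → contributes +4 352 090 mm⁴
  web: d = 46.9964 mm → contributes +10 757 590 mm⁴
  hole: d = -32.0036 mm → contributes −29 023 mm⁴
Total I = 15 080 657 mm⁴.

I_xx ≈ 1.508 × 10⁷ mm⁴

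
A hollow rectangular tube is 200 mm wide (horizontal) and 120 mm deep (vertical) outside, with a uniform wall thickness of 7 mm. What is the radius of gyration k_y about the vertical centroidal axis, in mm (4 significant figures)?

k_y ≈ 73.52 mm

Split into non-overlapping primitives; take the origin at the lower-left of the bounding box.
Outer rectangle: 200 × 120, A = 24 000 mm², x = 100 mm, Ī = 80 000 000 mm⁴.
Inner void (subtracted): 186 × 106, A = 19 716 mm², x = 100 mm, Ī = 56 841 228 mm⁴.
By symmetry the centroid is at mid-width, x̄ = 100 mm.
All pieces are centred on the vertical centroidal axis, so I = ΣĪ (holes subtracted) = 23 158 772 mm⁴.
Radius of gyration: k = √(I/A) = √(23 158 772 / 4 284) = 73.5247 mm.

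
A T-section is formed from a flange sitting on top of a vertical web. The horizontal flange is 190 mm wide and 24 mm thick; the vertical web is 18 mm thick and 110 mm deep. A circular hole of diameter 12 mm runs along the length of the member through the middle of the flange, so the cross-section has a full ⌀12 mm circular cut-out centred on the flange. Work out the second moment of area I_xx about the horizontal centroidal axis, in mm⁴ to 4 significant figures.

Split into non-overlapping primitives; take the origin at the lower-left of the bounding box.
Flange: 190 × 24, A = 4 560 mm², y = 122 mm, Ī = 218 880 mm⁴.
Web: 18 × 110, A = 1 980 mm², y = 55 mm, Ī = 1 996 500 mm⁴.
Hole (subtracted): ⌀12, A = 113.097 mm², y = 122 mm, Ī = 1017.88 mm⁴.
Centroid: ȳ = ΣA·y / ΣA = 101.359 mm.
Transfer each piece to the horizontal centroidal axis using Ī + A·d² with d = y − 101.359:
  flange: d = 20.6414 mm → contributes +2 161 739 mm⁴
  web: d = -46.3586 mm → contributes +6 251 765 mm⁴
  hole: d = 20.6414 mm → contributes −49204.8 mm⁴
Total I = 8 364 300 mm⁴.

I_xx ≈ 8.364 × 10⁶ mm⁴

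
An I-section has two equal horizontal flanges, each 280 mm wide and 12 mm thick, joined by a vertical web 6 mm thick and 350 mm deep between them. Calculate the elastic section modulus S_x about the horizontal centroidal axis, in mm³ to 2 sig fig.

Break the section into simple shapes (no overlaps), measuring from the bottom-left corner of the bounding box.
Bottom flange: 280 × 12, A = 3 360 mm², y = 6 mm, Ī = 40 320 mm⁴.
Web: 6 × 350, A = 2 100 mm², y = 187 mm, Ī = 21 437 500 mm⁴.
Top flange: 280 × 12, A = 3 360 mm², y = 368 mm, Ī = 40 320 mm⁴.
By symmetry the centroid is at mid-height, ȳ = 187 mm.
Transfer each piece to the horizontal centroidal axis using Ī + A·d² with d = y − 187:
  bottom flange: d = -181 mm → contributes +110 117 280 mm⁴
  web: d = 0 mm → contributes +21 437 500 mm⁴
  top flange: d = 181 mm → contributes +110 117 280 mm⁴
Total I = 241 672 060 mm⁴.
Extreme fibre distance c = 187 mm; S = I/c = 1 292 364 mm³.

S_x ≈ 1.3 × 10⁶ mm³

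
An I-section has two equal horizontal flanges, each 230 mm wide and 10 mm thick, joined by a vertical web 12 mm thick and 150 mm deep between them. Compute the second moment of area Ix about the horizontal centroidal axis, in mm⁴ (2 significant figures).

Ix ≈ 3.3 × 10⁷ mm⁴

Split into non-overlapping primitives; take the origin at the lower-left of the bounding box.
Bottom flange: 230 × 10, A = 2 300 mm², y = 5 mm, Ī = 19 167 mm⁴.
Web: 12 × 150, A = 1 800 mm², y = 85 mm, Ī = 3 375 000 mm⁴.
Top flange: 230 × 10, A = 2 300 mm², y = 165 mm, Ī = 19 167 mm⁴.
By symmetry the centroid is at mid-height, ȳ = 85 mm.
Transfer each piece to the horizontal centroidal axis using Ī + A·d² with d = y − 85:
  bottom flange: d = -80 mm → contributes +14 739 167 mm⁴
  web: d = 0 mm → contributes +3 375 000 mm⁴
  top flange: d = 80 mm → contributes +14 739 167 mm⁴
Total I = 32 853 333 mm⁴.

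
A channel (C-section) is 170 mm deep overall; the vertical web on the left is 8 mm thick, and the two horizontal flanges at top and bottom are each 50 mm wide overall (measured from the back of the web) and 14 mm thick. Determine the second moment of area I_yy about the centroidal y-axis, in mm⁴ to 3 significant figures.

Break the section into simple shapes (no overlaps), measuring from the bottom-left corner of the bounding box.
Web: 8 × 170, A = 1 360 mm², x = 4 mm, Ī = 7253.3 mm⁴.
Top flange (beyond web): 42 × 14, A = 588 mm², x = 29 mm, Ī = 86 436 mm⁴.
Bottom flange (beyond web): 42 × 14, A = 588 mm², x = 29 mm, Ī = 86 436 mm⁴.
Centroid: x̄ = ΣA·x / ΣA = 15.593 mm.
Transfer each piece to the centroidal y-axis using Ī + A·d² with d = x − 15.593:
  web: d = -11.593 mm → contributes +190 036 mm⁴
  top flange (beyond web): d = 13.407 mm → contributes +192 127 mm⁴
  bottom flange (beyond web): d = 13.407 mm → contributes +192 127 mm⁴
Total I = 574 289 mm⁴.

I_yy ≈ 5.74 × 10⁵ mm⁴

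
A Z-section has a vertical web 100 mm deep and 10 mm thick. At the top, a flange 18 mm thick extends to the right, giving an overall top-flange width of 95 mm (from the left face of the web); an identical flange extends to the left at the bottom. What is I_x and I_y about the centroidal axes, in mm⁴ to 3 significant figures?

I_x ≈ 6.06 × 10⁶ mm⁴, I_y ≈ 8.75 × 10⁶ mm⁴

Decompose the section into non-overlapping parts with the origin at the bottom-left of its bounding rectangle.
Web: 10 × 100, A = 1 000 mm², y = 50 mm, Ī = 833 333 mm⁴.
Top flange (beyond web): 85 × 18, A = 1 530 mm², y = 91 mm, Ī = 41 310 mm⁴.
Bottom flange (beyond web): 85 × 18, A = 1 530 mm², y = 9 mm, Ī = 41 310 mm⁴.
Centroid: ȳ = ΣA·y / ΣA = 50 mm.
Transfer each piece to the centroidal x-axis using Ī + A·d² with d = y − 50:
  web: d = 0 mm → contributes +833 333 mm⁴
  top flange (beyond web): d = 41 mm → contributes +2 613 240 mm⁴
  bottom flange (beyond web): d = -41 mm → contributes +2 613 240 mm⁴
Total I = 6 059 813 mm⁴.
For the y-axis: x̄ = 90 mm.
Repeating about the centroidal y-axis gives I_y = 8 754 833 mm⁴.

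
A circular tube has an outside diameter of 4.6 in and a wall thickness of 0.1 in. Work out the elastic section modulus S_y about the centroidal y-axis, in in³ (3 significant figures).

Break the section into simple shapes (no overlaps), measuring from the bottom-left corner of the bounding box.
Outer circle: ⌀4.6, A = 16.619 in², x = 2.3 in, Ī = 21.979 in⁴.
Bore (subtracted): ⌀4.4, A = 15.205 in², x = 2.3 in, Ī = 18.398 in⁴.
By symmetry the centroid is at mid-width, x̄ = 2.3 in.
All pieces are centred on the centroidal y-axis, so I = ΣĪ (holes subtracted) = 3.5802 in⁴.
Extreme fibre distance c = 2.3 in; S = I/c = 1.5566 in³.

S_y ≈ 1.56 in³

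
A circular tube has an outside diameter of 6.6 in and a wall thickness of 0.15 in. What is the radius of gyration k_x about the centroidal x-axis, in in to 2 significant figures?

Decompose the section into non-overlapping parts with the origin at the bottom-left of its bounding rectangle.
Outer circle: ⌀6.6, A = 34.21 in², y = 3.3 in, Ī = 93.14 in⁴.
Bore (subtracted): ⌀6.3, A = 31.17 in², y = 3.3 in, Ī = 77.33 in⁴.
By symmetry the centroid is at mid-height, ȳ = 3.3 in.
All pieces are centred on the centroidal x-axis, so I = ΣĪ (holes subtracted) = 15.81 in⁴.
Radius of gyration: k = √(I/A) = √(15.81 / 3.039) = 2.281 in.

k_x ≈ 2.3 in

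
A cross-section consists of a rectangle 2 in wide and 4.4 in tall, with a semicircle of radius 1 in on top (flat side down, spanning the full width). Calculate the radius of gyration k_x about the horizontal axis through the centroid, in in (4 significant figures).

Treat the section as a set of non-overlapping primitives; coordinates are from the bounding-box lower-left.
Rectangular body: 2 × 4.4, A = 8.8 in², y = 2.2 in, Ī = 14.1973 in⁴.
Semicircular cap: semicircle r = 1, A = 1.5708 in², y = 4.82441 in, Ī = 0.109757 in⁴.
Centroid: ȳ = ΣA·y / ΣA = 2.5975 in.
Transfer each piece to the horizontal axis through the centroid using Ī + A·d² with d = y − 2.5975:
  rectangular body: d = -0.397503 in → contributes +15.5878 in⁴
  semicircular cap: d = 2.22691 in → contributes +7.89954 in⁴
Total I = 23.4873 in⁴.
Radius of gyration: k = √(I/A) = √(23.4873 / 10.3708) = 1.50491 in.

k_x ≈ 1.505 in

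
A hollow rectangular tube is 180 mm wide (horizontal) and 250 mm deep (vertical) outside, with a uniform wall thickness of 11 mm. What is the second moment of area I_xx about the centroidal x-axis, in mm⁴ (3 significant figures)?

I_xx ≈ 7.83 × 10⁷ mm⁴

Treat the section as a set of non-overlapping primitives; coordinates are from the bounding-box lower-left.
Outer rectangle: 180 × 250, A = 45 000 mm², y = 125 mm, Ī = 234 375 000 mm⁴.
Inner void (subtracted): 158 × 228, A = 36 024 mm², y = 125 mm, Ī = 156 055 968 mm⁴.
By symmetry the centroid is at mid-height, ȳ = 125 mm.
All pieces are centred on the centroidal x-axis, so I = ΣĪ (holes subtracted) = 78 319 032 mm⁴.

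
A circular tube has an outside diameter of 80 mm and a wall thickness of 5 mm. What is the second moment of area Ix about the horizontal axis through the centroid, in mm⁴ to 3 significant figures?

Break the section into simple shapes (no overlaps), measuring from the bottom-left corner of the bounding box.
Outer circle: ⌀80, A = 5026.5 mm², y = 40 mm, Ī = 2 010 619 mm⁴.
Bore (subtracted): ⌀70, A = 3848.5 mm², y = 40 mm, Ī = 1 178 588 mm⁴.
By symmetry the centroid is at mid-height, ȳ = 40 mm.
All pieces are centred on the horizontal axis through the centroid, so I = ΣĪ (holes subtracted) = 832 031 mm⁴.

Ix ≈ 8.32 × 10⁵ mm⁴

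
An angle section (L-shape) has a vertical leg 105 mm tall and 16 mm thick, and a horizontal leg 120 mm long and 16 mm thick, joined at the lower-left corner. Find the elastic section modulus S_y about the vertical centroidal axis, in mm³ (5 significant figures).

Treat the section as a set of non-overlapping primitives; coordinates are from the bounding-box lower-left.
Vertical leg: 16 × 105, A = 1 680 mm², x = 8 mm, Ī = 35 840 mm⁴.
Horizontal leg (remainder): 104 × 16, A = 1 664 mm², x = 68 mm, Ī = 1 499 819 mm⁴.
Centroid: x̄ = ΣA·x / ΣA = 37.85646 mm.
Transfer each piece to the vertical centroidal axis using Ī + A·d² with d = x − 37.85646:
  vertical leg: d = -29.85646 mm → contributes +1 533 406 mm⁴
  horizontal leg (remainder): d = 30.14354 mm → contributes +3 011 784 mm⁴
Total I = 4 545 190 mm⁴.
Extreme fibre distance c = 82.14354 mm; S = I/c = 55332.28 mm³.

S_y ≈ 5.5332 × 10⁴ mm³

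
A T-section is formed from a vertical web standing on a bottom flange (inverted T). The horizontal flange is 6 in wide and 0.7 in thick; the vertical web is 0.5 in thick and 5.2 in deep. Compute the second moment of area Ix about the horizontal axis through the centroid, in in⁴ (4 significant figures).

Split into non-overlapping primitives; take the origin at the lower-left of the bounding box.
Flange: 6 × 0.7, A = 4.2 in², y = 0.35 in, Ī = 0.1715 in⁴.
Web: 0.5 × 5.2, A = 2.6 in², y = 3.3 in, Ī = 5.85867 in⁴.
Centroid: ȳ = ΣA·y / ΣA = 1.47794 in.
Transfer each piece to the horizontal axis through the centroid using Ī + A·d² with d = y − 1.47794:
  flange: d = -1.12794 in → contributes +5.51496 in⁴
  web: d = 1.82206 in → contributes +14.4904 in⁴
Total I = 20.0054 in⁴.

Ix ≈ 20.01 in⁴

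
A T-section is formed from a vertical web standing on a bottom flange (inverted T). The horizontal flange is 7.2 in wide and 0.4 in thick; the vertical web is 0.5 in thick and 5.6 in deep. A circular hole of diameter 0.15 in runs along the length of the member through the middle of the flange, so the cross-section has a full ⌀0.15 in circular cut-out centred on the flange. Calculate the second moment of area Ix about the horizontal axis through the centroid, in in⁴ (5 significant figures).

Ix ≈ 20.094 in⁴

Treat the section as a set of non-overlapping primitives; coordinates are from the bounding-box lower-left.
Flange: 7.2 × 0.4, A = 2.88 in², y = 0.2 in, Ī = 0.0384 in⁴.
Web: 0.5 × 5.6, A = 2.8 in², y = 3.2 in, Ī = 7.317333 in⁴.
Hole (subtracted): ⌀0.15, A = 0.01767146 in², y = 0.2 in, Ī = 0.00002485049 in⁴.
Centroid: ȳ = ΣA·y / ΣA = 1.683489 in.
Transfer each piece to the horizontal axis through the centroid using Ī + A·d² with d = y − 1.683489:
  flange: d = -1.483489 in → contributes +6.376527 in⁴
  web: d = 1.516511 in → contributes +13.75679 in⁴
  hole: d = -1.483489 in → contributes −0.03891511 in⁴
Total I = 20.0944 in⁴.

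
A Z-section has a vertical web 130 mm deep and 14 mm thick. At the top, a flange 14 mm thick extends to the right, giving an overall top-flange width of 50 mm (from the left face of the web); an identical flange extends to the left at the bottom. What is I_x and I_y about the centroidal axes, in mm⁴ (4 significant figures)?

Split into non-overlapping primitives; take the origin at the lower-left of the bounding box.
Web: 14 × 130, A = 1 820 mm², y = 65 mm, Ī = 2 563 167 mm⁴.
Top flange (beyond web): 36 × 14, A = 504 mm², y = 123 mm, Ī = 8 232 mm⁴.
Bottom flange (beyond web): 36 × 14, A = 504 mm², y = 7 mm, Ī = 8 232 mm⁴.
Centroid: ȳ = ΣA·y / ΣA = 65 mm.
Transfer each piece to the centroidal x-axis using Ī + A·d² with d = y − 65:
  web: d = 0 mm → contributes +2 563 167 mm⁴
  top flange (beyond web): d = 58 mm → contributes +1 703 688 mm⁴
  bottom flange (beyond web): d = -58 mm → contributes +1 703 688 mm⁴
Total I = 5 970 543 mm⁴.
For the y-axis: x̄ = 43 mm.
Repeating about the centroidal y-axis gives I_y = 768 591 mm⁴.

I_x ≈ 5.971 × 10⁶ mm⁴, I_y ≈ 7.686 × 10⁵ mm⁴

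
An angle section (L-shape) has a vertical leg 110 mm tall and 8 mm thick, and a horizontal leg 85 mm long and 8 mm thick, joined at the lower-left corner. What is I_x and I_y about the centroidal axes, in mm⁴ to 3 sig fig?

Break the section into simple shapes (no overlaps), measuring from the bottom-left corner of the bounding box.
Vertical leg: 8 × 110, A = 880 mm², y = 55 mm, Ī = 887 333 mm⁴.
Horizontal leg (remainder): 77 × 8, A = 616 mm², y = 4 mm, Ī = 3285.3 mm⁴.
Centroid: ȳ = ΣA·y / ΣA = 34 mm.
Transfer each piece to the centroidal x-axis using Ī + A·d² with d = y − 34:
  vertical leg: d = 21 mm → contributes +1 275 413 mm⁴
  horizontal leg (remainder): d = -30 mm → contributes +557 685 mm⁴
Total I = 1 833 099 mm⁴.
For the y-axis: x̄ = 21.5 mm.
Repeating about the centroidal y-axis gives I_y = 963 549 mm⁴.

I_x ≈ 1.83 × 10⁶ mm⁴, I_y ≈ 9.64 × 10⁵ mm⁴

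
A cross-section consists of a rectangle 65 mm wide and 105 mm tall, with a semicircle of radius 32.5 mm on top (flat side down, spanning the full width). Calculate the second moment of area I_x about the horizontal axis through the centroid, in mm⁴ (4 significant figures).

Split into non-overlapping primitives; take the origin at the lower-left of the bounding box.
Rectangular body: 65 × 105, A = 6 825 mm², y = 52.5 mm, Ī = 6 270 469 mm⁴.
Semicircular cap: semicircle r = 32.5, A = 1659.15 mm², y = 118.793 mm, Ī = 122 452 mm⁴.
Centroid: ȳ = ΣA·y / ΣA = 65.4643 mm.
Transfer each piece to the horizontal axis through the centroid using Ī + A·d² with d = y − 65.4643:
  rectangular body: d = -12.9643 mm → contributes +7 417 565 mm⁴
  semicircular cap: d = 53.3291 mm → contributes +4 841 081 mm⁴
Total I = 12 258 646 mm⁴.

I_x ≈ 1.226 × 10⁷ mm⁴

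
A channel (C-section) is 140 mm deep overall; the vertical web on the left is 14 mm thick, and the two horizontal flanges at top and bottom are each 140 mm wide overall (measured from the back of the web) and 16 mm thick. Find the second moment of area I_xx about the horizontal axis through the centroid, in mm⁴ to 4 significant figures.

I_xx ≈ 1.879 × 10⁷ mm⁴

Break the section into simple shapes (no overlaps), measuring from the bottom-left corner of the bounding box.
Web: 14 × 140, A = 1 960 mm², y = 70 mm, Ī = 3 201 333 mm⁴.
Top flange (beyond web): 126 × 16, A = 2 016 mm², y = 132 mm, Ī = 43 008 mm⁴.
Bottom flange (beyond web): 126 × 16, A = 2 016 mm², y = 8 mm, Ī = 43 008 mm⁴.
By symmetry the centroid is at mid-height, ȳ = 70 mm.
Transfer each piece to the horizontal axis through the centroid using Ī + A·d² with d = y − 70:
  web: d = 0 mm → contributes +3 201 333 mm⁴
  top flange (beyond web): d = 62 mm → contributes +7 792 512 mm⁴
  bottom flange (beyond web): d = -62 mm → contributes +7 792 512 mm⁴
Total I = 18 786 357 mm⁴.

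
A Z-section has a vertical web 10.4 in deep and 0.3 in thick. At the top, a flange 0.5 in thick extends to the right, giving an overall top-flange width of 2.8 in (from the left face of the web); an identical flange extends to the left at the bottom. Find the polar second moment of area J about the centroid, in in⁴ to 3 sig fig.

Treat the section as a set of non-overlapping primitives; coordinates are from the bounding-box lower-left.
Web: 0.3 × 10.4, A = 3.12 in², y = 5.2 in, Ī = 28.122 in⁴.
Top flange (beyond web): 2.5 × 0.5, A = 1.25 in², y = 10.15 in, Ī = 0.026042 in⁴.
Bottom flange (beyond web): 2.5 × 0.5, A = 1.25 in², y = 0.25 in, Ī = 0.026042 in⁴.
Centroid: ȳ = ΣA·y / ΣA = 5.2 in.
Transfer each piece to the centroidal x-axis using Ī + A·d² with d = y − 5.2:
  web: d = 0 in → contributes +28.122 in⁴
  top flange (beyond web): d = 4.95 in → contributes +30.654 in⁴
  bottom flange (beyond web): d = -4.95 in → contributes +30.654 in⁴
Total I = 89.43 in⁴.
For the y-axis: x̄ = 2.65 in.
Repeating about the centroidal y-axis gives I_y = 6.2255 in⁴.
Polar second moment: J = I_x + I_y = 95.655 in⁴.

J ≈ 95.7 in⁴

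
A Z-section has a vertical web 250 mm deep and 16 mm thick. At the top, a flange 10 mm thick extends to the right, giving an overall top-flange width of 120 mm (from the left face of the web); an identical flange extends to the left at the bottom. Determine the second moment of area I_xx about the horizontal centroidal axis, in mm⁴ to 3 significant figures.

Break the section into simple shapes (no overlaps), measuring from the bottom-left corner of the bounding box.
Web: 16 × 250, A = 4 000 mm², y = 125 mm, Ī = 20 833 333 mm⁴.
Top flange (beyond web): 104 × 10, A = 1 040 mm², y = 245 mm, Ī = 8666.7 mm⁴.
Bottom flange (beyond web): 104 × 10, A = 1 040 mm², y = 5 mm, Ī = 8666.7 mm⁴.
Centroid: ȳ = ΣA·y / ΣA = 125 mm.
Transfer each piece to the horizontal centroidal axis using Ī + A·d² with d = y − 125:
  web: d = 0 mm → contributes +20 833 333 mm⁴
  top flange (beyond web): d = 120 mm → contributes +14 984 667 mm⁴
  bottom flange (beyond web): d = -120 mm → contributes +14 984 667 mm⁴
Total I = 50 802 667 mm⁴.

I_xx ≈ 5.08 × 10⁷ mm⁴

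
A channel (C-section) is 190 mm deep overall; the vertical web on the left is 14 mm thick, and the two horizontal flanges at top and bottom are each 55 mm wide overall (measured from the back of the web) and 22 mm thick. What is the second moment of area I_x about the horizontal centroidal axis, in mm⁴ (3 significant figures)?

Split into non-overlapping primitives; take the origin at the lower-left of the bounding box.
Web: 14 × 190, A = 2 660 mm², y = 95 mm, Ī = 8 002 167 mm⁴.
Top flange (beyond web): 41 × 22, A = 902 mm², y = 179 mm, Ī = 36 381 mm⁴.
Bottom flange (beyond web): 41 × 22, A = 902 mm², y = 11 mm, Ī = 36 381 mm⁴.
By symmetry the centroid is at mid-height, ȳ = 95 mm.
Transfer each piece to the horizontal centroidal axis using Ī + A·d² with d = y − 95:
  web: d = 0 mm → contributes +8 002 167 mm⁴
  top flange (beyond web): d = 84 mm → contributes +6 400 893 mm⁴
  bottom flange (beyond web): d = -84 mm → contributes +6 400 893 mm⁴
Total I = 20 803 952 mm⁴.

I_x ≈ 2.08 × 10⁷ mm⁴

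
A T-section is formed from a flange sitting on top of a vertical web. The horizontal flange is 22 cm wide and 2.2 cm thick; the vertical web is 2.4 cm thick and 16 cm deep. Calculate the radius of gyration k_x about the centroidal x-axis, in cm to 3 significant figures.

Break the section into simple shapes (no overlaps), measuring from the bottom-left corner of the bounding box.
Flange: 22 × 2.2, A = 48.4 cm², y = 17.1 cm, Ī = 19.521 cm⁴.
Web: 2.4 × 16, A = 38.4 cm², y = 8 cm, Ī = 819.2 cm⁴.
Centroid: ȳ = ΣA·y / ΣA = 13.074 cm.
Transfer each piece to the centroidal x-axis using Ī + A·d² with d = y − 13.074:
  flange: d = 4.0258 cm → contributes +803.95 cm⁴
  web: d = -5.0742 cm → contributes +1807.9 cm⁴
Total I = 2611.8 cm⁴.
Radius of gyration: k = √(I/A) = √(2611.8 / 86.8) = 5.4855 cm.

k_x ≈ 5.49 cm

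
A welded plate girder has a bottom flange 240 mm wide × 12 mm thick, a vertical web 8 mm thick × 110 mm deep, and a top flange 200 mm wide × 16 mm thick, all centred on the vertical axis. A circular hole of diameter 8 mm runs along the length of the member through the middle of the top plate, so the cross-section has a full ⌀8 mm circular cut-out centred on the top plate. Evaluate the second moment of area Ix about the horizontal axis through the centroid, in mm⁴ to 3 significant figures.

Treat the section as a set of non-overlapping primitives; coordinates are from the bounding-box lower-left.
Bottom plate: 240 × 12, A = 2 880 mm², y = 6 mm, Ī = 34 560 mm⁴.
Web plate: 8 × 110, A = 880 mm², y = 67 mm, Ī = 887 333 mm⁴.
Top plate: 200 × 16, A = 3 200 mm², y = 130 mm, Ī = 68 267 mm⁴.
Hole (subtracted): ⌀8, A = 50.265 mm², y = 130 mm, Ī = 201.06 mm⁴.
Centroid: ȳ = ΣA·y / ΣA = 70.293 mm.
Transfer each piece to the horizontal axis through the centroid using Ī + A·d² with d = y − 70.293:
  bottom plate: d = -64.293 mm → contributes +11 939 273 mm⁴
  web plate: d = -3.2929 mm → contributes +896 876 mm⁴
  top plate: d = 59.707 mm → contributes +11 476 056 mm⁴
  hole: d = 59.707 mm → contributes −179 394 mm⁴
Total I = 24 132 810 mm⁴.

Ix ≈ 2.41 × 10⁷ mm⁴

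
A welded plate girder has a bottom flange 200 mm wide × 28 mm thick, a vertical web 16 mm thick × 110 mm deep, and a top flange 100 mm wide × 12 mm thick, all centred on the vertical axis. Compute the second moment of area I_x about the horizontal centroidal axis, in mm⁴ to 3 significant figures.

Break the section into simple shapes (no overlaps), measuring from the bottom-left corner of the bounding box.
Bottom plate: 200 × 28, A = 5 600 mm², y = 14 mm, Ī = 365 867 mm⁴.
Web plate: 16 × 110, A = 1 760 mm², y = 83 mm, Ī = 1 774 667 mm⁴.
Top plate: 100 × 12, A = 1 200 mm², y = 144 mm, Ī = 14 400 mm⁴.
Centroid: ȳ = ΣA·y / ΣA = 46.411 mm.
Transfer each piece to the horizontal centroidal axis using Ī + A·d² with d = y − 46.411:
  bottom plate: d = -32.411 mm → contributes +6 248 593 mm⁴
  web plate: d = 36.589 mm → contributes +4 130 848 mm⁴
  top plate: d = 97.589 mm → contributes +11 442 685 mm⁴
Total I = 21 822 126 mm⁴.

I_x ≈ 2.18 × 10⁷ mm⁴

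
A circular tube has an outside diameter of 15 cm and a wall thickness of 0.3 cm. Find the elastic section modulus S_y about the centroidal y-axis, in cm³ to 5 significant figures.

S_y ≈ 49.917 cm³

Treat the section as a set of non-overlapping primitives; coordinates are from the bounding-box lower-left.
Outer circle: ⌀15, A = 176.7146 cm², x = 7.5 cm, Ī = 2485.049 cm⁴.
Bore (subtracted): ⌀14.4, A = 162.8602 cm², x = 7.5 cm, Ī = 2110.668 cm⁴.
By symmetry the centroid is at mid-width, x̄ = 7.5 cm.
All pieces are centred on the centroidal y-axis, so I = ΣĪ (holes subtracted) = 374.3812 cm⁴.
Extreme fibre distance c = 7.5 cm; S = I/c = 49.91749 cm³.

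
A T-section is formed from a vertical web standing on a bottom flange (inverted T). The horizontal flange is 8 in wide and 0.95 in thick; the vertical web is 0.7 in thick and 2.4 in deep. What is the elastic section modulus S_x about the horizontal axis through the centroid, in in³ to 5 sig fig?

Split into non-overlapping primitives; take the origin at the lower-left of the bounding box.
Flange: 8 × 0.95, A = 7.6 in², y = 0.475 in, Ī = 0.5715833 in⁴.
Web: 0.7 × 2.4, A = 1.68 in², y = 2.15 in, Ī = 0.8064 in⁴.
Centroid: ȳ = ΣA·y / ΣA = 0.7782328 in.
Transfer each piece to the horizontal axis through the centroid using Ī + A·d² with d = y − 0.7782328:
  flange: d = -0.3032328 in → contributes +1.270404 in⁴
  web: d = 1.371767 in → contributes +3.967732 in⁴
Total I = 5.238136 in⁴.
Extreme fibre distance c = 2.571767 in; S = I/c = 2.036785 in³.

S_x ≈ 2.0368 in³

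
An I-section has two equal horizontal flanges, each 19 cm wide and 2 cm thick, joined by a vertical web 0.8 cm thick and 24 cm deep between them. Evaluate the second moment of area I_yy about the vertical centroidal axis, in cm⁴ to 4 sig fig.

I_yy ≈ 2287 cm⁴

Split into non-overlapping primitives; take the origin at the lower-left of the bounding box.
Bottom flange: 19 × 2, A = 38 cm², x = 9.5 cm, Ī = 1143.17 cm⁴.
Web: 0.8 × 24, A = 19.2 cm², x = 9.5 cm, Ī = 1.024 cm⁴.
Top flange: 19 × 2, A = 38 cm², x = 9.5 cm, Ī = 1143.17 cm⁴.
By symmetry the centroid is at mid-width, x̄ = 9.5 cm.
All pieces are centred on the vertical centroidal axis, so I = ΣĪ = 2287.36 cm⁴.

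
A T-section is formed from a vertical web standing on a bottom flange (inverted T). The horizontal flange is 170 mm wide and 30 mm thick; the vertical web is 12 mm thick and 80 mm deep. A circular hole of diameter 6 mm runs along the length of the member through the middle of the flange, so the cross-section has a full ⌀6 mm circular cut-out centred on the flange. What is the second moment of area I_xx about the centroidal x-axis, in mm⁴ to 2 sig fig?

I_xx ≈ 3.3 × 10⁶ mm⁴

Split into non-overlapping primitives; take the origin at the lower-left of the bounding box.
Flange: 170 × 30, A = 5 100 mm², y = 15 mm, Ī = 382 500 mm⁴.
Web: 12 × 80, A = 960 mm², y = 70 mm, Ī = 512 000 mm⁴.
Hole (subtracted): ⌀6, A = 28.27 mm², y = 15 mm, Ī = 63.62 mm⁴.
Centroid: ȳ = ΣA·y / ΣA = 23.75 mm.
Transfer each piece to the centroidal x-axis using Ī + A·d² with d = y − 23.75:
  flange: d = -8.754 mm → contributes +773 300 mm⁴
  web: d = 46.25 mm → contributes +2 565 170 mm⁴
  hole: d = -8.754 mm → contributes −2 230 mm⁴
Total I = 3 336 240 mm⁴.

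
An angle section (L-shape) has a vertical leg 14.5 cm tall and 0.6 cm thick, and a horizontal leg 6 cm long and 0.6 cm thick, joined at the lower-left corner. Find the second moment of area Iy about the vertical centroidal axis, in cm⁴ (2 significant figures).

Split into non-overlapping primitives; take the origin at the lower-left of the bounding box.
Vertical leg: 0.6 × 14.5, A = 8.7 cm², x = 0.3 cm, Ī = 0.261 cm⁴.
Horizontal leg (remainder): 5.4 × 0.6, A = 3.24 cm², x = 3.3 cm, Ī = 7.873 cm⁴.
Centroid: x̄ = ΣA·x / ΣA = 1.114 cm.
Transfer each piece to the vertical centroidal axis using Ī + A·d² with d = x − 1.114:
  vertical leg: d = -0.8141 cm → contributes +6.027 cm⁴
  horizontal leg (remainder): d = 2.186 cm → contributes +23.35 cm⁴
Total I = 29.38 cm⁴.

Iy ≈ 29 cm⁴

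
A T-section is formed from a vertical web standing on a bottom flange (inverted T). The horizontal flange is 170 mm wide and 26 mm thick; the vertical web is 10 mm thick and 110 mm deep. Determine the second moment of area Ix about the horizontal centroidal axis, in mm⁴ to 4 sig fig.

Decompose the section into non-overlapping parts with the origin at the bottom-left of its bounding rectangle.
Flange: 170 × 26, A = 4 420 mm², y = 13 mm, Ī = 248 993 mm⁴.
Web: 10 × 110, A = 1 100 mm², y = 81 mm, Ī = 1 109 167 mm⁴.
Centroid: ȳ = ΣA·y / ΣA = 26.5507 mm.
Transfer each piece to the horizontal centroidal axis using Ī + A·d² with d = y − 26.5507:
  flange: d = -13.5507 mm → contributes +1 060 603 mm⁴
  web: d = 54.4493 mm → contributes +4 370 363 mm⁴
Total I = 5 430 966 mm⁴.

Ix ≈ 5.431 × 10⁶ mm⁴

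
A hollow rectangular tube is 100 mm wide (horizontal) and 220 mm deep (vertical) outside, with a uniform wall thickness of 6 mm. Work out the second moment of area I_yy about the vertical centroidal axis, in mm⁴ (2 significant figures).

I_yy ≈ 6.5 × 10⁶ mm⁴

Decompose the section into non-overlapping parts with the origin at the bottom-left of its bounding rectangle.
Outer rectangle: 100 × 220, A = 22 000 mm², x = 50 mm, Ī = 18 333 333 mm⁴.
Inner void (subtracted): 88 × 208, A = 18 304 mm², x = 50 mm, Ī = 11 812 181 mm⁴.
By symmetry the centroid is at mid-width, x̄ = 50 mm.
All pieces are centred on the vertical centroidal axis, so I = ΣĪ (holes subtracted) = 6 521 152 mm⁴.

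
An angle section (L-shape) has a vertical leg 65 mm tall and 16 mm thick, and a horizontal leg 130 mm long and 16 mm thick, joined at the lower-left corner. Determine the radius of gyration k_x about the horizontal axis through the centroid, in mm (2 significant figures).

k_x ≈ 17 mm

Decompose the section into non-overlapping parts with the origin at the bottom-left of its bounding rectangle.
Vertical leg: 16 × 65, A = 1 040 mm², y = 32.5 mm, Ī = 366 167 mm⁴.
Horizontal leg (remainder): 114 × 16, A = 1 824 mm², y = 8 mm, Ī = 38 912 mm⁴.
Centroid: ȳ = ΣA·y / ΣA = 16.9 mm.
Transfer each piece to the horizontal axis through the centroid using Ī + A·d² with d = y − 16.9:
  vertical leg: d = 15.6 mm → contributes +619 370 mm⁴
  horizontal leg (remainder): d = -8.897 mm → contributes +183 282 mm⁴
Total I = 802 652 mm⁴.
Radius of gyration: k = √(I/A) = √(802 652 / 2 864) = 16.74 mm.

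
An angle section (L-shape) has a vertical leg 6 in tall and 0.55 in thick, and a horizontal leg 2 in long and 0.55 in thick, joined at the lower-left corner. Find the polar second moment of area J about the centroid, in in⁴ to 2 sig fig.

J ≈ 16 in⁴

Decompose the section into non-overlapping parts with the origin at the bottom-left of its bounding rectangle.
Vertical leg: 0.55 × 6, A = 3.3 in², y = 3 in, Ī = 9.9 in⁴.
Horizontal leg (remainder): 1.45 × 0.55, A = 0.7975 in², y = 0.275 in, Ī = 0.0201 in⁴.
Centroid: ȳ = ΣA·y / ΣA = 2.47 in.
Transfer each piece to the centroidal x-axis using Ī + A·d² with d = y − 2.47:
  vertical leg: d = 0.5304 in → contributes +10.83 in⁴
  horizontal leg (remainder): d = -2.195 in → contributes +3.861 in⁴
Total I = 14.69 in⁴.
For the y-axis: x̄ = 0.4696 in.
Repeating about the centroidal y-axis gives I_y = 0.8652 in⁴.
Polar second moment: J = I_x + I_y = 15.55 in⁴.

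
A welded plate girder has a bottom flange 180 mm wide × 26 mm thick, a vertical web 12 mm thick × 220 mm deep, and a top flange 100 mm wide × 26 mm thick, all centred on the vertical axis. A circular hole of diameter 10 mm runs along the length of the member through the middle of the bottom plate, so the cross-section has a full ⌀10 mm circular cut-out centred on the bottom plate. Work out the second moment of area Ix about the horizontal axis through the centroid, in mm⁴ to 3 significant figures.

Ix ≈ 1.14 × 10⁸ mm⁴

Treat the section as a set of non-overlapping primitives; coordinates are from the bounding-box lower-left.
Bottom plate: 180 × 26, A = 4 680 mm², y = 13 mm, Ī = 263 640 mm⁴.
Web plate: 12 × 220, A = 2 640 mm², y = 136 mm, Ī = 10 648 000 mm⁴.
Top plate: 100 × 26, A = 2 600 mm², y = 259 mm, Ī = 146 467 mm⁴.
Hole (subtracted): ⌀10, A = 78.54 mm², y = 13 mm, Ī = 490.87 mm⁴.
Centroid: ȳ = ΣA·y / ΣA = 110.99 mm.
Transfer each piece to the horizontal axis through the centroid using Ī + A·d² with d = y − 110.99:
  bottom plate: d = -97.985 mm → contributes +45 197 023 mm⁴
  web plate: d = 25.015 mm → contributes +12 299 920 mm⁴
  top plate: d = 148.01 mm → contributes +57 108 057 mm⁴
  hole: d = -97.985 mm → contributes −754 563 mm⁴
Total I = 113 850 437 mm⁴.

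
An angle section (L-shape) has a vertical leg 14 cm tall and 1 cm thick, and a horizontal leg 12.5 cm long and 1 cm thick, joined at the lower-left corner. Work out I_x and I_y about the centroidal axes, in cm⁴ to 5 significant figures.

Decompose the section into non-overlapping parts with the origin at the bottom-left of its bounding rectangle.
Vertical leg: 1 × 14, A = 14 cm², y = 7 cm, Ī = 228.6667 cm⁴.
Horizontal leg (remainder): 11.5 × 1, A = 11.5 cm², y = 0.5 cm, Ī = 0.9583333 cm⁴.
Centroid: ȳ = ΣA·y / ΣA = 4.068627 cm.
Transfer each piece to the centroidal x-axis using Ī + A·d² with d = y − 4.068627:
  vertical leg: d = 2.931373 cm → contributes +348.9679 cm⁴
  horizontal leg (remainder): d = -3.568627 cm → contributes +147.412 cm⁴
Total I = 496.3799 cm⁴.
For the y-axis: x̄ = 3.318627 cm.
Repeating about the centroidal y-axis gives I_y = 374.5362 cm⁴.

I_x ≈ 496.38 cm⁴, I_y ≈ 374.54 cm⁴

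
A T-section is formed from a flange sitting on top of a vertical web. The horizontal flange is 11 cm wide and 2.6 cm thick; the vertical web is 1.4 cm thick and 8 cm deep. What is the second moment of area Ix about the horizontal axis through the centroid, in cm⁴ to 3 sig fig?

Split into non-overlapping primitives; take the origin at the lower-left of the bounding box.
Flange: 11 × 2.6, A = 28.6 cm², y = 9.3 cm, Ī = 16.111 cm⁴.
Web: 1.4 × 8, A = 11.2 cm², y = 4 cm, Ī = 59.733 cm⁴.
Centroid: ȳ = ΣA·y / ΣA = 7.8085 cm.
Transfer each piece to the horizontal axis through the centroid using Ī + A·d² with d = y − 7.8085:
  flange: d = 1.4915 cm → contributes +79.73 cm⁴
  web: d = -3.8085 cm → contributes +222.19 cm⁴
Total I = 301.92 cm⁴.

Ix ≈ 302 cm⁴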